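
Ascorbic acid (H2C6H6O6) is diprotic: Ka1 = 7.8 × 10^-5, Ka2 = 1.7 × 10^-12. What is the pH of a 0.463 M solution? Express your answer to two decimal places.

pH = 2.22

Ka1 ≫ Ka2, so treat the first dissociation as the only significant source of H+.
Ka1 = x²/(0.463 − x) = 7.8 × 10^-5
x ≈ √(7.8 × 10^-5 × 0.463) = 6.01 × 10^-3 M
pH = −log(6.01 × 10^-3) = 2.22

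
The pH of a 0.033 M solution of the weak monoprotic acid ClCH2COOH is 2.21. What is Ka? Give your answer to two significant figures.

[H+] = 10^(-2.21) = 6.17 × 10^-3 M
At equilibrium [HA] = 0.033 − 6.17 × 10^-3 = 2.68 × 10^-2 M
Ka = [H+][A-]/[HA] = (6.17 × 10^-3)² / 2.68 × 10^-2 = 1.4 × 10^-3

Ka = 1.4 × 10^-3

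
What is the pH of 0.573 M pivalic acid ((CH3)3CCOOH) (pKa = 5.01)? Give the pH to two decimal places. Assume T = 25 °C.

(CH3)3CCOOH ⇌ (CH3)3CCOO- + H+
Ka = 10^(−5.01) = 9.77 × 10^-6
Ka = x²/(0.573 − x) = 9.77 × 10^-6
Neglecting x in the denominator: x = √(9.77 × 10^-6 × 0.573) = 2.37 × 10^-3 M
Check: 0.41% ionized — well under 5%, approximation valid.
pH = −log(2.37 × 10^-3) = 2.63

pH = 2.63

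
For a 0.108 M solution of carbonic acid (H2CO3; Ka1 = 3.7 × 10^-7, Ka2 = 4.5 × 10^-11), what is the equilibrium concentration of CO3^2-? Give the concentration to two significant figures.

First ionization gives [H+] ≈ [HCO3-] = 2.00 × 10^-4 M.
Second step: Ka2 = [H+][CO3^2-]/[HCO3-] ≈ [CO3^2-] (since [H+] ≈ [HCO3-]).
So [CO3^2-] ≈ Ka2.

4.5 × 10^-11 M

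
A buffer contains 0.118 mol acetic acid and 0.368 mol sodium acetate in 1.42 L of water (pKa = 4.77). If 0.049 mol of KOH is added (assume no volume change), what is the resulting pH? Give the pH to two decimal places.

pH = 5.55

OH- converts CH3COOH to CH3COO-: CH3COOH → 0.069 mol, CH3COO- → 0.417 mol.
pH = pKa + log(n_CH3COO-/n_CH3COOH) = 4.77 + log(0.417/0.069) = 4.77 + (+0.781)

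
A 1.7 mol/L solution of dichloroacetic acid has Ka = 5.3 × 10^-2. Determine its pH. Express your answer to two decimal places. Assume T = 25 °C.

Cl2CHCOOH ⇌ Cl2CHCOO- + H+
Ka = [H+]²/(1.7 − [H+]) = 5.3 × 10^-2
The 5% rule fails; solving [H+]² + Ka·[H+] − Ka·C₀ = 0 exactly:
[H+] = (−Ka + √(Ka² + 4·Ka·C₀))/2 = 2.75 × 10^-1 M
pH = −log(2.75 × 10^-1) = 0.56

pH = 0.56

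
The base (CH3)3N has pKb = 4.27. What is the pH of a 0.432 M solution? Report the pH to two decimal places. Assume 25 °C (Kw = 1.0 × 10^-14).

(CH3)3N + H2O ⇌ (CH3)3NH+ + OH-
Kb = 10^(−4.27) = 5.37 × 10^-5
From the ICE table, Kb = x²/(0.432 − x) = 5.37 × 10^-5.
Neglecting x in the denominator: x = √(5.37 × 10^-5 × 0.432) = 4.82 × 10^-3 M
(x/C₀ = 1.1% < 5%, so the approximation holds.)
pOH = 2.32, so pH = 14.00 − pOH = 11.68

pH = 11.68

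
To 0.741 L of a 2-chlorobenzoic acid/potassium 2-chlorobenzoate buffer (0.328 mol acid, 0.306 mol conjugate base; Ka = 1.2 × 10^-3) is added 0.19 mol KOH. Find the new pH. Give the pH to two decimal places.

pH = 3.48

After neutralization: n(ClC6H4COOH) = 0.138 mol, n(ClC6H4COO-) = 0.496 mol.
pKa = −log(1.2 × 10^-3) = 2.921
Henderson–Hasselbalch with mole ratio 0.496/0.138: pH = 2.921 + (+0.556)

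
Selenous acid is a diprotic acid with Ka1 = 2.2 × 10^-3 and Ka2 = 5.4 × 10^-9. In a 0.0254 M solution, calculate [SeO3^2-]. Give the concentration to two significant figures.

5.4 × 10^-9 M

First ionization gives [H+] ≈ [HSeO3-] = 6.46 × 10^-3 M.
Second step: Ka2 = [H+][SeO3^2-]/[HSeO3-] ≈ [SeO3^2-] (since [H+] ≈ [HSeO3-]).
So [SeO3^2-] ≈ Ka2.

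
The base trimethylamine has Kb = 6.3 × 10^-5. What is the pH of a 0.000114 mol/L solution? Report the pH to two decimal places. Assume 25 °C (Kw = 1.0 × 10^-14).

pH = 9.77

(CH3)3N + H2O ⇌ (CH3)3NH+ + OH-
From the ICE table, Kb = [OH-]²/(0.000114 − [OH-]) = 6.3 × 10^-5.
[OH-] is not negligible relative to C₀; solve [OH-]² + 6.3e-05·[OH-] − 7.18e-09 = 0.
[OH-] = [−6.3e-05 + √(6.3e-05² + 2.87e-08)]/2 = 5.89 × 10^-5 M
pOH = 4.23, so pH = 14.00 − pOH = 9.77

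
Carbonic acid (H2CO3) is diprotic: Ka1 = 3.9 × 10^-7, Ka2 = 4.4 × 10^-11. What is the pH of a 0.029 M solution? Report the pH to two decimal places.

Ka1 ≫ Ka2, so treat the first dissociation as the only significant source of H+.
Ka1 = x²/(0.029 − x) = 3.9 × 10^-7
x ≈ √(3.9 × 10^-7 × 0.029) = 1.06 × 10^-4 M
pH = −log(1.06 × 10^-4) = 3.97

pH = 3.97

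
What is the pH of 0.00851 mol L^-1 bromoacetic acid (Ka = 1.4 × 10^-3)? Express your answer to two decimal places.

BrCH2COOH ⇌ BrCH2COO- + H+
Let x = [H+] at equilibrium. Ka = x²/(0.00851 − x).
Here C₀/Ka ≈ 6.08, so the small-x approximation fails. Use the quadratic:
x = (−Ka + √(Ka² + 4·Ka·C₀))/2 = 2.82 × 10^-3 M
pH = −log[H+] = −log(2.82 × 10^-3) = 2.55

pH = 2.55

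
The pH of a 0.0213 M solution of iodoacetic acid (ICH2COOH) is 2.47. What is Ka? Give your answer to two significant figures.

Ka = 6.4 × 10^-4

[H+] = 10^(-2.47) = 3.39 × 10^-3 M
At equilibrium [HA] = 0.0213 − 3.39 × 10^-3 = 1.79 × 10^-2 M
Ka = [H+][A-]/[HA] = (3.39 × 10^-3)² / 1.79 × 10^-2 = 6.4 × 10^-4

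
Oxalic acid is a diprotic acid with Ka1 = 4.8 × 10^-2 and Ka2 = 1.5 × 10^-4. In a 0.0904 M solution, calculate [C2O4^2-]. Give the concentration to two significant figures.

First ionization gives [H+] ≈ [HC2O4-] = 4.61 × 10^-2 M.
Second step: Ka2 = [H+][C2O4^2-]/[HC2O4-] ≈ [C2O4^2-] (since [H+] ≈ [HC2O4-]).
So [C2O4^2-] ≈ Ka2.

1.5 × 10^-4 M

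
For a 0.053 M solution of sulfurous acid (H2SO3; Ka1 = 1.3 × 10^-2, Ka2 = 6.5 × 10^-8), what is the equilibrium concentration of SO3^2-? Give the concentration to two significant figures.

First ionization gives [H+] ≈ [HSO3-] = 2.05 × 10^-2 M.
Second step: Ka2 = [H+][SO3^2-]/[HSO3-] ≈ [SO3^2-] (since [H+] ≈ [HSO3-]).
So [SO3^2-] ≈ Ka2.

6.5 × 10^-8 M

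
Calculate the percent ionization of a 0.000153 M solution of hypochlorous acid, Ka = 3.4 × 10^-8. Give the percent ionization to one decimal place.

HOCl ⇌ OCl- + H+; let x = [H+] at equilibrium.
x ≈ √(Ka·C₀) = √(3.4 × 10^-8 × 0.000153) = 2.28 × 10^-6 M
Fraction ionized = 2.28 × 10^-6 / 0.000153 = 0.0149 → 1.5%

1.5%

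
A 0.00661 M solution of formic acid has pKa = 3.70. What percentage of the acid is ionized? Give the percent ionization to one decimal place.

15.9%

HCOOH ⇌ HCOO- + H+; let x = [H+] at equilibrium.
Ka = 10^(−3.70) = 2.00 × 10^-4
Solve x² + 0.0002x − 1.32e-06 = 0 → x = 1.05 × 10^-3 M
% ionization = x/C₀ × 100% = 1.05 × 10^-3/0.00661 × 100% = 15.9%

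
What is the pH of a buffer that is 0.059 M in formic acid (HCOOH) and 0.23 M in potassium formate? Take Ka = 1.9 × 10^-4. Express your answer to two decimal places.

pH = 4.31

pKa = −log(1.9 × 10^-4) = 3.721
pH = pKa + log([A⁻]/[HA]) = 3.721 + log(0.23/0.059)
pH = 3.721 + (+0.591) = 4.31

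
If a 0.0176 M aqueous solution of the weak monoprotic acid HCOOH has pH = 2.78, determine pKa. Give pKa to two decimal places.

pKa = 3.76

[H+] = 10^(-2.78) = 1.66 × 10^-3 M
At equilibrium [HA] = 0.0176 − 1.66 × 10^-3 = 1.59 × 10^-2 M
Ka = [H+][A-]/[HA] = (1.66 × 10^-3)² / 1.59 × 10^-2 = 1.73 × 10^-4
pKa = -log(1.73 × 10^-4) = 3.76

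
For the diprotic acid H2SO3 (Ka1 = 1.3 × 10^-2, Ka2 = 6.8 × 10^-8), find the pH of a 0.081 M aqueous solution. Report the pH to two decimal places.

Ka1 ≫ Ka2, so treat the first dissociation as the only significant source of H+.
Ka1 = x²/(0.081 − x) = 1.3 × 10^-2
Solving the quadratic: x = (−Ka1 + √(Ka1² + 4·Ka1·C₀))/2 = 2.66 × 10^-2 M
pH = −log(2.66 × 10^-2) = 1.58

pH = 1.58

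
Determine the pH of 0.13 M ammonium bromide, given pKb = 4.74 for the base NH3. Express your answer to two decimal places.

pH = 5.07

NH4+ is the conjugate acid of the weak base NH3.
Kb = 10^(−4.74) = 1.82 × 10^-5
Ka = Kw/Kb = 1.0×10^-14 / 1.82 × 10^-5 = 5.49 × 10^-10
From the ICE table, Ka = [H+]²/(0.13 − [H+]) = 5.49 × 10^-10.
Neglecting [H+] in the denominator: [H+] = √(5.49 × 10^-10 × 0.13) = 8.45 × 10^-6 M
pH = −log[H+] = −log(8.45 × 10^-6) = 5.07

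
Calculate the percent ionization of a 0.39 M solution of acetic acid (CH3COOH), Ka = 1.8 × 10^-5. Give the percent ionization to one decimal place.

CH3COOH ⇌ CH3COO- + H+; let x = [H+] at equilibrium.
x ≈ √(Ka·C₀) = √(1.8 × 10^-5 × 0.39) = 2.65 × 10^-3 M
Fraction ionized = 2.65 × 10^-3 / 0.39 = 0.0068 → 0.7%

0.7%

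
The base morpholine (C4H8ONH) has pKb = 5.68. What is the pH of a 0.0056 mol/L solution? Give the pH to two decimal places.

pH = 10.03

C4H8ONH + H2O ⇌ C4H8ONH2+ + OH-
Kb = 10^(−5.68) = 2.09 × 10^-6
Let x = [OH-] at equilibrium. Kb = x²/(0.0056 − x).
Since Kb ≪ C₀, x ≈ √(Kb·C₀) = 1.08 × 10^-4 M.
(x/C₀ = 1.9% < 5%, so the approximation holds.)
pOH = −log(1.08 × 10^-4) = 3.97; pH = 14.00 − 3.97 = 10.03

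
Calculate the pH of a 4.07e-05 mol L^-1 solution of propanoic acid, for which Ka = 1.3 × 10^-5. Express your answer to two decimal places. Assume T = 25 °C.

CH3CH2COOH ⇌ CH3CH2COO- + H+
Ka = x²/(4.07e-05 − x) = 1.3 × 10^-5
Here C₀/Ka ≈ 3.13, so the small-x approximation fails. Use the quadratic:
x = (−Ka + √(Ka² + 4·Ka·C₀))/2 = 1.74 × 10^-5 M
pH = −log[H+] = −log(1.74 × 10^-5) = 4.76

pH = 4.76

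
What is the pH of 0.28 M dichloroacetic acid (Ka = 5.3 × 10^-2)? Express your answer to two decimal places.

Cl2CHCOOH ⇌ Cl2CHCOO- + H+
From the ICE table, Ka = [H+]²/(0.28 − [H+]) = 5.3 × 10^-2.
[H+] is not negligible relative to C₀; solve [H+]² + 0.053·[H+] − 0.0148 = 0.
[H+] = [−0.053 + √(0.053² + 0.0594)]/2 = 9.82 × 10^-2 M
pH = −log(9.82 × 10^-2) = 1.01

pH = 1.01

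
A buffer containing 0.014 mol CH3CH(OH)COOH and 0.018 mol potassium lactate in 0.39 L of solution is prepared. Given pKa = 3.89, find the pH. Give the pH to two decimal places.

Using pH = pKa + log([base]/[acid]) with [base]/[acid] = 0.018/0.014:
pH = 3.89 + (+0.109) = 4.00

pH = 4.00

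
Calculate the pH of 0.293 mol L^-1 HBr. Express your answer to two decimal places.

HBr is a strong acid and dissociates completely, so [H+] = 0.293 M.
pH = -log(0.293) = 0.53

pH = 0.53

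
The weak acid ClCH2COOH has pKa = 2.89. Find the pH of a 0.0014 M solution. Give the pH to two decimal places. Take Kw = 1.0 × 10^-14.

pH = 3.07

ClCH2COOH ⇌ ClCH2COO- + H+
Ka = 10^(−2.89) = 1.29 × 10^-3
Ka = x²/(0.0014 − x) = 1.29 × 10^-3
Here C₀/Ka ≈ 1.09, so the small-x approximation fails. Use the quadratic:
x = (−Ka + √(Ka² + 4·Ka·C₀))/2 = 8.46 × 10^-4 M
pH = −log[H+] = −log(8.46 × 10^-4) = 3.07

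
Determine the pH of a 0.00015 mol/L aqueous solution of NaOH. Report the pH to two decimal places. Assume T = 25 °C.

pH = 10.18

NaOH is a strong base; [OH-] = 0.00015 M.
pOH = -log(0.00015) = 3.82
pH = 14.00 - 3.82 = 10.18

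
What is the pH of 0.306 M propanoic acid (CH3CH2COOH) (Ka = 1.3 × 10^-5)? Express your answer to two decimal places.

CH3CH2COOH ⇌ CH3CH2COO- + H+
From the ICE table, Ka = x²/(0.306 − x) = 1.3 × 10^-5.
Neglecting x in the denominator: x = √(1.3 × 10^-5 × 0.306) = 1.99 × 10^-3 M
pH = −log(1.99 × 10^-3) = 2.70

pH = 2.70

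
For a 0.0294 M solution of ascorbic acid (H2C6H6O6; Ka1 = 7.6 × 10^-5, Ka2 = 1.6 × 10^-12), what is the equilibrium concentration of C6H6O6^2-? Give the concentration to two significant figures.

1.6 × 10^-12 M

First ionization gives [H+] ≈ [HC6H6O6-] = 1.46 × 10^-3 M.
Second step: Ka2 = [H+][C6H6O6^2-]/[HC6H6O6-] ≈ [C6H6O6^2-] (since [H+] ≈ [HC6H6O6-]).
So [C6H6O6^2-] ≈ Ka2.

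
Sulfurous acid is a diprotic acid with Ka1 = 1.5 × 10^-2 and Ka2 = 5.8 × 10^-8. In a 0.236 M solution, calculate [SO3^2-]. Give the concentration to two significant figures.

5.8 × 10^-8 M

First ionization gives [H+] ≈ [HSO3-] = 5.25 × 10^-2 M.
Second step: Ka2 = [H+][SO3^2-]/[HSO3-] ≈ [SO3^2-] (since [H+] ≈ [HSO3-]).
So [SO3^2-] ≈ Ka2.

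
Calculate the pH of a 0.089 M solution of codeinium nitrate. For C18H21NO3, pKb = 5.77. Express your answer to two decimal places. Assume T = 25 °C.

pH = 4.64

C18H22NO3+ is the conjugate acid of the weak base C18H21NO3.
Kb = 10^(−5.77) = 1.70 × 10^-6
Ka = Kw/Kb = 1.0×10^-14 / 1.70 × 10^-6 = 5.88 × 10^-9
Ka = x²/(0.089 − x) = 5.88 × 10^-9
Neglecting x in the denominator: x = √(5.88 × 10^-9 × 0.089) = 2.29 × 10^-5 M
(x/C₀ = 0.026% < 5%, so the approximation holds.)
pH = −log(2.29 × 10^-5) = 4.64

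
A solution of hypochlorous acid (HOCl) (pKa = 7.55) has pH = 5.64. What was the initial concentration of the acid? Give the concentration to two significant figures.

C₀ = 1.9 × 10^-4 M

[H+] = 10^(-5.64) = 2.29 × 10^-6 M = x
Ka = 10^(−7.55) = 2.82 × 10^-8
Ka = x²/(C₀ − x) ⇒ C₀ = x + x²/Ka
C₀ = 2.29 × 10^-6 + (2.29 × 10^-6)²/(2.82 × 10^-8) = 1.88 × 10^-4 M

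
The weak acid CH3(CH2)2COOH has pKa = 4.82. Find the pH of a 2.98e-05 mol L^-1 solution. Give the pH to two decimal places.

CH3(CH2)2COOH ⇌ CH3(CH2)2COO- + H+
Ka = 10^(−4.82) = 1.51 × 10^-5
Let x = [H+] at equilibrium. Ka = x²/(2.98e-05 − x).
The 5% rule fails; solving x² + Ka·x − Ka·C₀ = 0 exactly:
x = (−Ka + √(Ka² + 4·Ka·C₀))/2 = 1.50 × 10^-5 M
pH = −log(1.50 × 10^-5) = 4.82

pH = 4.82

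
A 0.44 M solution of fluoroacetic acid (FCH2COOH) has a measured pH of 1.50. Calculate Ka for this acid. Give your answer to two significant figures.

[H+] = 10^(-1.50) = 3.16 × 10^-2 M
At equilibrium [HA] = 0.44 − 3.16 × 10^-2 = 4.08 × 10^-1 M
Ka = [H+][A-]/[HA] = (3.16 × 10^-2)² / 4.08 × 10^-1 = 2.4 × 10^-3

Ka = 2.4 × 10^-3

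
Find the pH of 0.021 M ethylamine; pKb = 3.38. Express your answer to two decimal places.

C2H5NH2 + H2O ⇌ C2H5NH3+ + OH-
Kb = 10^(−3.38) = 4.17 × 10^-4
From the ICE table, Kb = [OH-]²/(0.021 − [OH-]) = 4.17 × 10^-4.
The 5% rule fails; solving [OH-]² + Kb·[OH-] − Kb·C₀ = 0 exactly:
[OH-] = (−Kb + √(Kb² + 4·Kb·C₀))/2 = 2.76 × 10^-3 M
pOH = −log(2.76 × 10^-3) = 2.56; pH = 14.00 − 2.56 = 11.44

pH = 11.44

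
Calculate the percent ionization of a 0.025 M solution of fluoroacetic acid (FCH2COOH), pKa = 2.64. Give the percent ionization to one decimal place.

FCH2COOH ⇌ FCH2COO- + H+; let x = [H+] at equilibrium.
Ka = 10^(−2.64) = 2.29 × 10^-3
Ka = x²/(C₀ − x); solving the quadratic gives x = 6.51 × 10^-3 M.
Fraction ionized = 6.51 × 10^-3 / 0.025 = 0.2604 → 26.0%

26.0%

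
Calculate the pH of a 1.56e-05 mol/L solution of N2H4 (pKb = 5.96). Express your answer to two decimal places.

N2H4 + H2O ⇌ N2H5+ + OH-
Kb = 10^(−5.96) = 1.10 × 10^-6
Kb = x²/(1.56e-05 − x) = 1.10 × 10^-6
x is not negligible relative to C₀; solve x² + 1.1e-06·x − 1.72e-11 = 0.
x = [−1.1e-06 + √(1.1e-06² + 6.86e-11)]/2 = 3.63 × 10^-6 M
pOH = −log(3.63 × 10^-6) = 5.44; pH = 14.00 − 5.44 = 8.56

pH = 8.56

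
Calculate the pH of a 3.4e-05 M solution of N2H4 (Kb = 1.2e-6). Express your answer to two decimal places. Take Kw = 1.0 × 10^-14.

N2H4 + H2O ⇌ N2H5+ + OH-
Kb = [OH-]²/(3.4e-05 − [OH-]) = 1.2 × 10^-6
Here C₀/Kb ≈ 28.3, so the small-[OH-] approximation fails. Use the quadratic:
[OH-] = (−Kb + √(Kb² + 4·Kb·C₀))/2 = 5.82 × 10^-6 M
pOH = 5.24, so pH = 14.00 − pOH = 8.76

pH = 8.76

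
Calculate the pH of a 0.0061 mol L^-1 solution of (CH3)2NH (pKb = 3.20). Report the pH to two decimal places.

(CH3)2NH + H2O ⇌ (CH3)2NH2+ + OH-
Kb = 10^(−3.20) = 6.31 × 10^-4
From the ICE table, Kb = x²/(0.0061 − x) = 6.31 × 10^-4.
x is not negligible relative to C₀; solve x² + 0.000631·x − 3.85e-06 = 0.
x = (−Kb + √(Kb² + 4·Kb·C₀))/2 = 1.67 × 10^-3 M
pOH = −log(1.67 × 10^-3) = 2.78; pH = 14.00 − 2.78 = 11.22

pH = 11.22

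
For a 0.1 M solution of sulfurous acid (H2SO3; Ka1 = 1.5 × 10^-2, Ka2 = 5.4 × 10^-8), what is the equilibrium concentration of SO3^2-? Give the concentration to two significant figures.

First ionization gives [H+] ≈ [HSO3-] = 3.19 × 10^-2 M.
Second step: Ka2 = [H+][SO3^2-]/[HSO3-] ≈ [SO3^2-] (since [H+] ≈ [HSO3-]).
So [SO3^2-] ≈ Ka2.

5.4 × 10^-8 M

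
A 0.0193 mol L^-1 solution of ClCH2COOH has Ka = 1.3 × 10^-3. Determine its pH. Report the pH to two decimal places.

pH = 2.36

ClCH2COOH ⇌ ClCH2COO- + H+
Ka = [H+]²/(0.0193 − [H+]) = 1.3 × 10^-3
[H+] is not negligible relative to C₀; solve [H+]² + 0.0013·[H+] − 2.51e-05 = 0.
[H+] = (−Ka + √(Ka² + 4·Ka·C₀))/2 = 4.40 × 10^-3 M
pH = −log(4.40 × 10^-3) = 2.36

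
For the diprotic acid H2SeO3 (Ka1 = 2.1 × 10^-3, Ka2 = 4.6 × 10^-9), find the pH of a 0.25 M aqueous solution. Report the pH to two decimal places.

pH = 1.66

Since Ka1 ≫ Ka2, the first ionization dominates [H+].
Ka1 = x²/(0.25 − x) = 2.1 × 10^-3
Solving the quadratic: x = (−Ka1 + √(Ka1² + 4·Ka1·C₀))/2 = 2.19 × 10^-2 M
pH = −log(2.19 × 10^-2) = 1.66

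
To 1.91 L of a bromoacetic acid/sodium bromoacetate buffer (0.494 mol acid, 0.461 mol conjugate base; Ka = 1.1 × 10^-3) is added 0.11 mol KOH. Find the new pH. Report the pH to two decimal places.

After neutralization: n(BrCH2COOH) = 0.384 mol, n(BrCH2COO-) = 0.571 mol.
pKa = −log(1.1 × 10^-3) = 2.959
pH = pKa + log([A⁻]/[HA]) = 2.959 + log(0.571/0.384) = 2.959 +0.172

pH = 3.13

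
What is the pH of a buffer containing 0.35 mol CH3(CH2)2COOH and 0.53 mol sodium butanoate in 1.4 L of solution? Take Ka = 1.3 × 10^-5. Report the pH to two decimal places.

pH = 5.07

pKa = −log(1.3 × 10^-5) = 4.886
pH = pKa + log([A⁻]/[HA]) = 4.886 + log(0.53/0.35)
pH = 4.886 + (+0.180) = 5.07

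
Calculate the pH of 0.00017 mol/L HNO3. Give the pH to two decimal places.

HNO3 is a strong acid and dissociates completely, so [H+] = 0.00017 M.
pH = -log(0.00017) = 3.77

pH = 3.77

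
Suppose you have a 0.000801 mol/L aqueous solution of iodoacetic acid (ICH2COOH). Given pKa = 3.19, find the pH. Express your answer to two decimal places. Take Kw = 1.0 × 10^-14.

pH = 3.33

ICH2COOH ⇌ ICH2COO- + H+
Ka = 10^(−3.19) = 6.46 × 10^-4
From the ICE table, Ka = [H+]²/(0.000801 − [H+]) = 6.46 × 10^-4.
[H+] is not negligible relative to C₀; solve [H+]² + 0.000646·[H+] − 5.17e-07 = 0.
[H+] = (−Ka + √(Ka² + 4·Ka·C₀))/2 = 4.66 × 10^-4 M
pH = −log[H+] = −log(4.66 × 10^-4) = 3.33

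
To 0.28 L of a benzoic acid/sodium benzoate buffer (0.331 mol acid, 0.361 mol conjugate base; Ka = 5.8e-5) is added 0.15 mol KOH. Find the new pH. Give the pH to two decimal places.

pH = 4.69

After neutralization: n(C6H5COOH) = 0.181 mol, n(C6H5COO-) = 0.511 mol.
pKa = −log(5.8 × 10^-5) = 4.237
pH = pKa + log([A⁻]/[HA]) = 4.237 + log(0.511/0.181) = 4.237 +0.451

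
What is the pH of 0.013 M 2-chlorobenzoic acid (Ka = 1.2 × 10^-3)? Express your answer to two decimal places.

ClC6H4COOH ⇌ ClC6H4COO- + H+
From the ICE table, Ka = [H+]²/(0.013 − [H+]) = 1.2 × 10^-3.
Here C₀/Ka ≈ 10.8, so the small-[H+] approximation fails. Use the quadratic:
[H+] = (−Ka + √(Ka² + 4·Ka·C₀))/2 = 3.39 × 10^-3 M
pH = −log[H+] = −log(3.39 × 10^-3) = 2.47

pH = 2.47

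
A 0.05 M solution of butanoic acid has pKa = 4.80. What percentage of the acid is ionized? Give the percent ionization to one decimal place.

CH3(CH2)2COOH ⇌ CH3(CH2)2COO- + H+; let x = [H+] at equilibrium.
Ka = 10^(−4.80) = 1.58 × 10^-5
x ≈ √(Ka·C₀) = √(1.58 × 10^-5 × 0.05) = 8.89 × 10^-4 M
Fraction ionized = 8.89 × 10^-4 / 0.05 = 0.0178 → 1.8%

1.8%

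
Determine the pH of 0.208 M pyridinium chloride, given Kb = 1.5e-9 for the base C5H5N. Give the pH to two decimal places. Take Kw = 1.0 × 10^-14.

C5H5NH+ is the conjugate acid of the weak base C5H5N.
Ka = Kw/Kb = 1.0×10^-14 / 1.5 × 10^-9 = 6.67 × 10^-6
Ka = [H+]²/(0.208 − [H+]) = 6.67 × 10^-6
Since Ka ≪ C₀, [H+] ≈ √(Ka·C₀) = 1.18 × 10^-3 M.
Check: 0.57% ionized — well under 5%, approximation valid.
pH = −log(1.18 × 10^-3) = 2.93

pH = 2.93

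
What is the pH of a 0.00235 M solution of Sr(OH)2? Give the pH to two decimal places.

Sr(OH)2 is a strong base (each formula unit releases 2 OH-); [OH-] = 0.0047 M.
pOH = -log(0.0047) = 2.33
pH = 14.00 - 2.33 = 11.67

pH = 11.67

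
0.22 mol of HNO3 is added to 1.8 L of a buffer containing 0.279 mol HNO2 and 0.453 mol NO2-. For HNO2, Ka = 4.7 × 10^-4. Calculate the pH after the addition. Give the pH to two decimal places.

Added H+ converts NO2- to HNO2: HNO2 → 0.499 mol, NO2- → 0.233 mol.
pKa = −log(4.7 × 10^-4) = 3.328
Henderson–Hasselbalch with mole ratio 0.233/0.499: pH = 3.328 + (-0.331)

pH = 3.00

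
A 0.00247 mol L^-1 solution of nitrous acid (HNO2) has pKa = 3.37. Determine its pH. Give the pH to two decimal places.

pH = 3.08

HNO2 ⇌ NO2- + H+
Ka = 10^(−3.37) = 4.27 × 10^-4
From the ICE table, Ka = [H+]²/(0.00247 − [H+]) = 4.27 × 10^-4.
[H+] is not negligible relative to C₀; solve [H+]² + 0.000427·[H+] − 1.05e-06 = 0.
[H+] = [−0.000427 + √(0.000427² + 4.22e-06)]/2 = 8.35 × 10^-4 M
pH = −log[H+] = −log(8.35 × 10^-4) = 3.08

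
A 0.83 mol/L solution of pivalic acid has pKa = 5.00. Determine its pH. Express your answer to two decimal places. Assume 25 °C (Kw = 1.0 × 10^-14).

pH = 2.54

(CH3)3CCOOH ⇌ (CH3)3CCOO- + H+
Ka = 10^(−5.00) = 1.00 × 10^-5
Ka = [H+]²/(0.83 − [H+]) = 1.00 × 10^-5
Neglecting [H+] in the denominator: [H+] = √(1.00 × 10^-5 × 0.83) = 2.88 × 10^-3 M
pH = −log(2.88 × 10^-3) = 2.54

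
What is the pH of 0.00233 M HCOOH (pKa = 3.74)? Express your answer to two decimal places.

HCOOH ⇌ HCOO- + H+
Ka = 10^(−3.74) = 1.82 × 10^-4
Ka = [H+]²/(0.00233 − [H+]) = 1.82 × 10^-4
The 5% rule fails; solving [H+]² + Ka·[H+] − Ka·C₀ = 0 exactly:
[H+] = [−0.000182 + √(0.000182² + 1.7e-06)]/2 = 5.67 × 10^-4 M
pH = −log[H+] = −log(5.67 × 10^-4) = 3.25

pH = 3.25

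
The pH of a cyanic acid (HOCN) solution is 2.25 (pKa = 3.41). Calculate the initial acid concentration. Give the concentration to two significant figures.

C₀ = 8.7 × 10^-2 M

[H+] = 10^(-2.25) = 5.62 × 10^-3 M = x
Ka = 10^(−3.41) = 3.89 × 10^-4
Ka = x²/(C₀ − x) ⇒ C₀ = x + x²/Ka
C₀ = 5.62 × 10^-3 + (5.62 × 10^-3)²/(3.89 × 10^-4) = 8.68 × 10^-2 M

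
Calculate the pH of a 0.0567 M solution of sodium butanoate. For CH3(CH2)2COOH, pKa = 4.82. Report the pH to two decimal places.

pH = 8.79

CH3(CH2)2COO- is the conjugate base of the weak acid CH3(CH2)2COOH.
Ka = 10^(−4.82) = 1.51 × 10^-5
Kb = Kw/Ka = 1.0×10^-14 / 1.51 × 10^-5 = 6.62 × 10^-10
From the ICE table, Kb = [OH-]²/(0.0567 − [OH-]) = 6.62 × 10^-10.
Assume [OH-] ≪ 0.0567: [OH-] ≈ √(6.62 × 10^-10 × 0.0567) = 6.13 × 10^-6 M
([OH-]/C₀ = 0.011% < 5%, so the approximation holds.)
pOH = 5.21, so pH = 14.00 − pOH = 8.79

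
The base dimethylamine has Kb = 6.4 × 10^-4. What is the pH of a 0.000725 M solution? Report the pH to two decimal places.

(CH3)2NH + H2O ⇌ (CH3)2NH2+ + OH-
Let x = [OH-] at equilibrium. Kb = x²/(0.000725 − x).
x is not negligible relative to C₀; solve x² + 0.00064·x − 4.64e-07 = 0.
x = (−Kb + √(Kb² + 4·Kb·C₀))/2 = 4.33 × 10^-4 M
pOH = 3.36, so pH = 14.00 − pOH = 10.64

pH = 10.64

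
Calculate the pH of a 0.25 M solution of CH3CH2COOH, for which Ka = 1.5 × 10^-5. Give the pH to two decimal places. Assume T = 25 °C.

CH3CH2COOH ⇌ CH3CH2COO- + H+
From the ICE table, Ka = x²/(0.25 − x) = 1.5 × 10^-5.
Assume x ≪ 0.25: x ≈ √(1.5 × 10^-5 × 0.25) = 1.94 × 10^-3 M
pH = −log(1.94 × 10^-3) = 2.71

pH = 2.71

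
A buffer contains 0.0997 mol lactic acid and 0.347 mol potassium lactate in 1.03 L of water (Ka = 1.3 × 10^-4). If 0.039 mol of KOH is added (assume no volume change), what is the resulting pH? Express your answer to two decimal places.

OH- converts CH3CH(OH)COOH to CH3CH(OH)COO-: CH3CH(OH)COOH → 0.0607 mol, CH3CH(OH)COO- → 0.386 mol.
pKa = −log(1.3 × 10^-4) = 3.886
Henderson–Hasselbalch with mole ratio 0.386/0.0607: pH = 3.886 + (+0.803)

pH = 4.69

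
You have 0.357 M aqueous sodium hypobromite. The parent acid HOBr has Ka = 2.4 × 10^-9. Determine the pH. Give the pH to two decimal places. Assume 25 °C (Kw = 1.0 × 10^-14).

pH = 11.09

OBr- is the conjugate base of the weak acid HOBr.
Kb = Kw/Ka = 1.0×10^-14 / 2.4 × 10^-9 = 4.17 × 10^-6
Kb = [OH-]²/(0.357 − [OH-]) = 4.17 × 10^-6
Since Kb ≪ C₀, [OH-] ≈ √(Kb·C₀) = 1.22 × 10^-3 M.
pOH = −log(1.22 × 10^-3) = 2.91; pH = 14.00 − 2.91 = 11.09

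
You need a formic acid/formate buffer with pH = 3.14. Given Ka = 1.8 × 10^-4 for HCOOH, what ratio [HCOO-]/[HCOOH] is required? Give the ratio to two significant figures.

ratio = 0.25

pKa = -log(1.8 × 10^-4) = 3.745
pH = pKa + log(r) ⇒ log(r) = 3.14 − 3.745 = -0.605
r = [HCOO-]/[HCOOH] = 10^(-0.605) = 0.248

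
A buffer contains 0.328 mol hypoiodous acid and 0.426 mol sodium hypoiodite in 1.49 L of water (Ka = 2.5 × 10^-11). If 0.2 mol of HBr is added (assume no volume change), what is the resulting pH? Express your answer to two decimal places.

Added H+ converts OI- to HOI: HOI → 0.528 mol, OI- → 0.226 mol.
pKa = −log(2.5 × 10^-11) = 10.602
pH = pKa + log([A⁻]/[HA]) = 10.602 + log(0.226/0.528) = 10.602 -0.369

pH = 10.23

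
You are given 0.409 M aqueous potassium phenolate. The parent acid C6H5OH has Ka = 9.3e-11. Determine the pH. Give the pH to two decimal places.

pH = 11.82

C6H5O- is the conjugate base of the weak acid C6H5OH.
Kb = Kw/Ka = 1.0×10^-14 / 9.3 × 10^-11 = 1.08 × 10^-4
Kb = [OH-]²/(0.409 − [OH-]) = 1.08 × 10^-4
Assume [OH-] ≪ 0.409: [OH-] ≈ √(1.08 × 10^-4 × 0.409) = 6.65 × 10^-3 M
Check: 1.6% ionized — well under 5%, approximation valid.
pOH = 2.18, so pH = 14.00 − pOH = 11.82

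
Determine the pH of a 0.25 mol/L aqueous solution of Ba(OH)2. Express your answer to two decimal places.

pH = 13.70

Ba(OH)2 is a strong base (each formula unit releases 2 OH-); [OH-] = 0.5 M.
pOH = -log(0.5) = 0.30
pH = 14.00 - 0.30 = 13.70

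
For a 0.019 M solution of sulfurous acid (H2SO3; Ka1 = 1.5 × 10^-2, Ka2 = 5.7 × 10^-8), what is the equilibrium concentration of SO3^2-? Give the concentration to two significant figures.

First ionization gives [H+] ≈ [HSO3-] = 1.10 × 10^-2 M.
Second step: Ka2 = [H+][SO3^2-]/[HSO3-] ≈ [SO3^2-] (since [H+] ≈ [HSO3-]).
So [SO3^2-] ≈ Ka2.

5.7 × 10^-8 M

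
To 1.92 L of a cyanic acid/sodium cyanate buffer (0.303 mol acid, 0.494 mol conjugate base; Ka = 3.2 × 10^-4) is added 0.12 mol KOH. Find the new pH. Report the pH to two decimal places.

pH = 4.02

OH- converts HOCN to OCN-: HOCN → 0.183 mol, OCN- → 0.614 mol.
pKa = −log(3.2 × 10^-4) = 3.495
Henderson–Hasselbalch with mole ratio 0.614/0.183: pH = 3.495 + (+0.526)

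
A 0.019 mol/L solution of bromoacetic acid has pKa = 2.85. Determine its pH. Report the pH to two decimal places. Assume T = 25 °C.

pH = 2.34

BrCH2COOH ⇌ BrCH2COO- + H+
Ka = 10^(−2.85) = 1.41 × 10^-3
Ka = [H+]²/(0.019 − [H+]) = 1.41 × 10^-3
Here C₀/Ka ≈ 13.5, so the small-[H+] approximation fails. Use the quadratic:
[H+] = [−0.00141 + √(0.00141² + 0.000107)]/2 = 4.52 × 10^-3 M
pH = −log(4.52 × 10^-3) = 2.34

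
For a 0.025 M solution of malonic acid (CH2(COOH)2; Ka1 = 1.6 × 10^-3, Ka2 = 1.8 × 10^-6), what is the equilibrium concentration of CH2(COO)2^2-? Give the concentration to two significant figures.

First ionization gives [H+] ≈ [CH2(COOH)COO-] = 5.57 × 10^-3 M.
Second step: Ka2 = [H+][CH2(COO)2^2-]/[CH2(COOH)COO-] ≈ [CH2(COO)2^2-] (since [H+] ≈ [CH2(COOH)COO-]).
So [CH2(COO)2^2-] ≈ Ka2.

1.8 × 10^-6 M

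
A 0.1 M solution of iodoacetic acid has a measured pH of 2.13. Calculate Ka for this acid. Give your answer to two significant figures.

[H+] = 10^(-2.13) = 7.41 × 10^-3 M
At equilibrium [HA] = 0.1 − 7.41 × 10^-3 = 9.26 × 10^-2 M
Ka = [H+][A-]/[HA] = (7.41 × 10^-3)² / 9.26 × 10^-2 = 5.9 × 10^-4

Ka = 5.9 × 10^-4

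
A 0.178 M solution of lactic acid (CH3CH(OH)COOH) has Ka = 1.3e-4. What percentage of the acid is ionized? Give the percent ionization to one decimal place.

CH3CH(OH)COOH ⇌ CH3CH(OH)COO- + H+; let x = [H+] at equilibrium.
x ≈ √(Ka·C₀) = √(1.3 × 10^-4 × 0.178) = 4.81 × 10^-3 M
Fraction ionized = 4.81 × 10^-3 / 0.178 = 0.0270 → 2.7%

2.7%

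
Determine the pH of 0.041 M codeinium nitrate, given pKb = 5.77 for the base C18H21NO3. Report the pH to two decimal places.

C18H22NO3+ is the conjugate acid of the weak base C18H21NO3.
Kb = 10^(−5.77) = 1.70 × 10^-6
Ka = Kw/Kb = 1.0×10^-14 / 1.70 × 10^-6 = 5.88 × 10^-9
Let x = [H+] at equilibrium. Ka = x²/(0.041 − x).
Since Ka ≪ C₀, x ≈ √(Ka·C₀) = 1.55 × 10^-5 M.
(x/C₀ = 0.038% < 5%, so the approximation holds.)
pH = −log(1.55 × 10^-5) = 4.81

pH = 4.81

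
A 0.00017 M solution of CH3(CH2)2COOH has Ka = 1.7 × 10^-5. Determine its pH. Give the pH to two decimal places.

CH3(CH2)2COOH ⇌ CH3(CH2)2COO- + H+
Ka = [H+]²/(0.00017 − [H+]) = 1.7 × 10^-5
The 5% rule fails; solving [H+]² + Ka·[H+] − Ka·C₀ = 0 exactly:
[H+] = (−Ka + √(Ka² + 4·Ka·C₀))/2 = 4.59 × 10^-5 M
pH = −log(4.59 × 10^-5) = 4.34

pH = 4.34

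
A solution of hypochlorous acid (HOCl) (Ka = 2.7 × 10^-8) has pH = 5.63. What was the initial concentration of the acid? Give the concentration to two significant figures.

[H+] = 10^(-5.63) = 2.34 × 10^-6 M = x
Ka = x²/(C₀ − x) ⇒ C₀ = x + x²/Ka
C₀ = 2.34 × 10^-6 + (2.34 × 10^-6)²/(2.7 × 10^-8) = 2.05 × 10^-4 M

C₀ = 2.1 × 10^-4 M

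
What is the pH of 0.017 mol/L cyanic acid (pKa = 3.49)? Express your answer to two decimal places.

pH = 2.66

HOCN ⇌ OCN- + H+
Ka = 10^(−3.49) = 3.24 × 10^-4
From the ICE table, Ka = [H+]²/(0.017 − [H+]) = 3.24 × 10^-4.
[H+] is not negligible relative to C₀; solve [H+]² + 0.000324·[H+] − 5.51e-06 = 0.
[H+] = (−Ka + √(Ka² + 4·Ka·C₀))/2 = 2.19 × 10^-3 M
pH = −log(2.19 × 10^-3) = 2.66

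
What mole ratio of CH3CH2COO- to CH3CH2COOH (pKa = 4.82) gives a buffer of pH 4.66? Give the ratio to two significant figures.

ratio = 0.69

pH = pKa + log(r) ⇒ log(r) = 4.66 − 4.82 = -0.16
r = [CH3CH2COO-]/[CH3CH2COOH] = 10^(-0.16) = 0.692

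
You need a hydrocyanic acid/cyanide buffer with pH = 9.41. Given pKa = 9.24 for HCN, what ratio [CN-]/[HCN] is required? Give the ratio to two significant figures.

pH = pKa + log(r) ⇒ log(r) = 9.41 − 9.24 = +0.17
r = [CN-]/[HCN] = 10^(+0.17) = 1.48

ratio = 1.5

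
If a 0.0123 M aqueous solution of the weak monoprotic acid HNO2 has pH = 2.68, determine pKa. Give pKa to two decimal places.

pKa = 3.37

[H+] = 10^(-2.68) = 2.09 × 10^-3 M
At equilibrium [HA] = 0.0123 − 2.09 × 10^-3 = 1.02 × 10^-2 M
Ka = [H+][A-]/[HA] = (2.09 × 10^-3)² / 1.02 × 10^-2 = 4.28 × 10^-4
pKa = -log(4.28 × 10^-4) = 3.37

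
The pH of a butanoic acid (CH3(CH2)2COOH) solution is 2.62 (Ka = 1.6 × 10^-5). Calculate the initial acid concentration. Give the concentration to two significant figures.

[H+] = 10^(-2.62) = 2.40 × 10^-3 M = x
Ka = x²/(C₀ − x) ⇒ C₀ = x + x²/Ka
C₀ = 2.40 × 10^-3 + (2.40 × 10^-3)²/(1.6 × 10^-5) = 3.62 × 10^-1 M

C₀ = 3.6 × 10^-1 M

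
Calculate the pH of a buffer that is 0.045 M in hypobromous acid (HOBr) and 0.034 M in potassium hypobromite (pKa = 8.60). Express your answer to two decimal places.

Using pH = pKa + log([base]/[acid]) with [base]/[acid] = 0.034/0.045:
pH = 8.60 + (-0.122) = 8.48

pH = 8.48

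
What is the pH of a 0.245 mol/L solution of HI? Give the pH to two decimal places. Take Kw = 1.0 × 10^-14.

pH = 0.61

HI is a strong acid and dissociates completely, so [H+] = 0.245 M.
pH = -log(0.245) = 0.61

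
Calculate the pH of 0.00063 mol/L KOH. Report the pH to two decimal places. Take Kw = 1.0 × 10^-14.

KOH is a strong base; [OH-] = 0.00063 M.
pOH = -log(0.00063) = 3.20
pH = 14.00 - 3.20 = 10.80

pH = 10.80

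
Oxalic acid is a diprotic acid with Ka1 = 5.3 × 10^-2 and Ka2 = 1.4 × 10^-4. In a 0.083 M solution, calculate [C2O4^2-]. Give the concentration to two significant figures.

1.4 × 10^-4 M

First ionization gives [H+] ≈ [HC2O4-] = 4.49 × 10^-2 M.
Second step: Ka2 = [H+][C2O4^2-]/[HC2O4-] ≈ [C2O4^2-] (since [H+] ≈ [HC2O4-]).
So [C2O4^2-] ≈ Ka2.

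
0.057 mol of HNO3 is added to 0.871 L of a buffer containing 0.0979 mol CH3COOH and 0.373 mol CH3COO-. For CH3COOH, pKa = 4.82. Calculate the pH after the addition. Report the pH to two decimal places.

pH = 5.13

After neutralization: n(CH3COOH) = 0.155 mol, n(CH3COO-) = 0.316 mol.
pH = pKa + log(n_CH3COO-/n_CH3COOH) = 4.82 + log(0.316/0.155) = 4.82 + (+0.309)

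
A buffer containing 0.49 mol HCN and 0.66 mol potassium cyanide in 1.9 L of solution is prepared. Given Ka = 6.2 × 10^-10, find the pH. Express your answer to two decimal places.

pKa = −log(6.2 × 10^-10) = 9.208
Using pH = pKa + log([base]/[acid]) with [base]/[acid] = 0.66/0.49:
pH = 9.208 + (+0.129) = 9.34

pH = 9.34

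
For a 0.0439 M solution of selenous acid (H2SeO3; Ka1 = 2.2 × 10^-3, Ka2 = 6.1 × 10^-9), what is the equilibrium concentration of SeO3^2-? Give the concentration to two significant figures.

First ionization gives [H+] ≈ [HSeO3-] = 8.79 × 10^-3 M.
Second step: Ka2 = [H+][SeO3^2-]/[HSeO3-] ≈ [SeO3^2-] (since [H+] ≈ [HSeO3-]).
So [SeO3^2-] ≈ Ka2.

6.1 × 10^-9 M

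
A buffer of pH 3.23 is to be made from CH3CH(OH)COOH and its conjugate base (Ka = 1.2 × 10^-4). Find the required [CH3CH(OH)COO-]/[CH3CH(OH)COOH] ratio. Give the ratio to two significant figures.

pKa = -log(1.2 × 10^-4) = 3.921
pH = pKa + log(r) ⇒ log(r) = 3.23 − 3.921 = -0.691
r = [CH3CH(OH)COO-]/[CH3CH(OH)COOH] = 10^(-0.691) = 0.204

ratio = 0.20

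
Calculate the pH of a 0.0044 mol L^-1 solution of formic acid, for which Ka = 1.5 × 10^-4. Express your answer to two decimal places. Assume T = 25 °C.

HCOOH ⇌ HCOO- + H+
Ka = x²/(0.0044 − x) = 1.5 × 10^-4
The 5% rule fails; solving x² + Ka·x − Ka·C₀ = 0 exactly:
x = (−Ka + √(Ka² + 4·Ka·C₀))/2 = 7.41 × 10^-4 M
pH = −log(7.41 × 10^-4) = 3.13

pH = 3.13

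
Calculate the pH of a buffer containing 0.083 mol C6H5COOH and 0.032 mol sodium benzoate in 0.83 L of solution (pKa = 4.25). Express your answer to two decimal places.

pH = 3.84

pH = pKa + log([A⁻]/[HA]) = 4.25 + log(0.032/0.083)
pH = 4.25 + (-0.414) = 3.84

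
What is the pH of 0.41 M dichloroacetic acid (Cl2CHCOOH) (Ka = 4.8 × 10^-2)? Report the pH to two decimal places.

Cl2CHCOOH ⇌ Cl2CHCOO- + H+
From the ICE table, Ka = [H+]²/(0.41 − [H+]) = 4.8 × 10^-2.
The 5% rule fails; solving [H+]² + Ka·[H+] − Ka·C₀ = 0 exactly:
[H+] = [−0.048 + √(0.048² + 0.0787)]/2 = 1.18 × 10^-1 M
pH = −log(1.18 × 10^-1) = 0.93

pH = 0.93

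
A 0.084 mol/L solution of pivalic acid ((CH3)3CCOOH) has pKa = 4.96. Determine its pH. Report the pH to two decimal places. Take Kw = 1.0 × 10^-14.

(CH3)3CCOOH ⇌ (CH3)3CCOO- + H+
Ka = 10^(−4.96) = 1.10 × 10^-5
From the ICE table, Ka = [H+]²/(0.084 − [H+]) = 1.10 × 10^-5.
Neglecting [H+] in the denominator: [H+] = √(1.10 × 10^-5 × 0.084) = 9.61 × 10^-4 M
Check: 1.1% ionized — well under 5%, approximation valid.
pH = −log(9.61 × 10^-4) = 3.02

pH = 3.02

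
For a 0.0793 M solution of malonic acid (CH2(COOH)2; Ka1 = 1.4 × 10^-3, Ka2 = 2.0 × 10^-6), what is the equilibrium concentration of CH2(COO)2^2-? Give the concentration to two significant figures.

2.0 × 10^-6 M

First ionization gives [H+] ≈ [CH2(COOH)COO-] = 9.86 × 10^-3 M.
Second step: Ka2 = [H+][CH2(COO)2^2-]/[CH2(COOH)COO-] ≈ [CH2(COO)2^2-] (since [H+] ≈ [CH2(COOH)COO-]).
So [CH2(COO)2^2-] ≈ Ka2.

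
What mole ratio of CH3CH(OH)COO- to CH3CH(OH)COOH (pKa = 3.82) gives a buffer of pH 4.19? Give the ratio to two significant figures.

pH = pKa + log(r) ⇒ log(r) = 4.19 − 3.82 = +0.37
r = [CH3CH(OH)COO-]/[CH3CH(OH)COOH] = 10^(+0.37) = 2.34

ratio = 2.3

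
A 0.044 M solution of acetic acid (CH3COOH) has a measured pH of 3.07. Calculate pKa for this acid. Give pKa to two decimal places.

[H+] = 10^(-3.07) = 8.51 × 10^-4 M
At equilibrium [HA] = 0.044 − 8.51 × 10^-4 = 4.31 × 10^-2 M
Ka = [H+][A-]/[HA] = (8.51 × 10^-4)² / 4.31 × 10^-2 = 1.68 × 10^-5
pKa = -log(1.68 × 10^-5) = 4.77

pKa = 4.77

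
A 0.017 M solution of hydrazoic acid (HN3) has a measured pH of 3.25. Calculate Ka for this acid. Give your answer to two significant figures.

Ka = 1.9 × 10^-5

[H+] = 10^(-3.25) = 5.62 × 10^-4 M
At equilibrium [HA] = 0.017 − 5.62 × 10^-4 = 1.64 × 10^-2 M
Ka = [H+][A-]/[HA] = (5.62 × 10^-4)² / 1.64 × 10^-2 = 1.9 × 10^-5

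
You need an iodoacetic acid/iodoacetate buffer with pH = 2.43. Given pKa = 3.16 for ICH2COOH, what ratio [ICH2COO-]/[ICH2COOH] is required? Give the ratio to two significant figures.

pH = pKa + log(r) ⇒ log(r) = 2.43 − 3.16 = -0.73
r = [ICH2COO-]/[ICH2COOH] = 10^(-0.73) = 0.186

ratio = 0.19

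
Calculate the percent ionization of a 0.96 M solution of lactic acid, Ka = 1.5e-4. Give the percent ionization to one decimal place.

CH3CH(OH)COOH ⇌ CH3CH(OH)COO- + H+; let x = [H+] at equilibrium.
x ≈ √(Ka·C₀) = √(1.5 × 10^-4 × 0.96) = 1.20 × 10^-2 M
Fraction ionized = 1.20 × 10^-2 / 0.96 = 0.0125 → 1.2%

1.2%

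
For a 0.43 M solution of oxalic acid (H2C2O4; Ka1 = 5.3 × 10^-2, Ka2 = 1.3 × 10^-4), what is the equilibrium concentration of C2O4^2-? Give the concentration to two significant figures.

1.3 × 10^-4 M

First ionization gives [H+] ≈ [HC2O4-] = 1.27 × 10^-1 M.
Second step: Ka2 = [H+][C2O4^2-]/[HC2O4-] ≈ [C2O4^2-] (since [H+] ≈ [HC2O4-]).
So [C2O4^2-] ≈ Ka2.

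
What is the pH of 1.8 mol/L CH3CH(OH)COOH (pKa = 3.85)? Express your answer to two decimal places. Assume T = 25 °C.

pH = 1.80

CH3CH(OH)COOH ⇌ CH3CH(OH)COO- + H+
Ka = 10^(−3.85) = 1.41 × 10^-4
Ka = [H+]²/(1.8 − [H+]) = 1.41 × 10^-4
Neglecting [H+] in the denominator: [H+] = √(1.41 × 10^-4 × 1.8) = 1.59 × 10^-2 M
pH = −log[H+] = −log(1.59 × 10^-2) = 1.80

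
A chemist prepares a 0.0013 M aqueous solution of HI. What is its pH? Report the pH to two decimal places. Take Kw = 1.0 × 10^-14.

pH = 2.89

HI is a strong acid and dissociates completely, so [H+] = 0.0013 M.
pH = -log(0.0013) = 2.89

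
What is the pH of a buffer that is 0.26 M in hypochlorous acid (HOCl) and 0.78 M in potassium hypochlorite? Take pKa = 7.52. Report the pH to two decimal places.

pH = 8.00

pH = pKa + log([A⁻]/[HA]) = 7.52 + log(0.78/0.26)
pH = 7.52 + (+0.477) = 8.00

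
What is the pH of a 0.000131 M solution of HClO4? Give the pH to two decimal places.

HClO4 is a strong acid and dissociates completely, so [H+] = 0.000131 M.
pH = -log(0.000131) = 3.88

pH = 3.88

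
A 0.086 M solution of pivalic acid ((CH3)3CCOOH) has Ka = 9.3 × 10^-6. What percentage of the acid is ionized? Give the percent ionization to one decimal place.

(CH3)3CCOOH ⇌ (CH3)3CCOO- + H+; let x = [H+] at equilibrium.
x ≈ √(Ka·C₀) = √(9.3 × 10^-6 × 0.086) = 8.94 × 10^-4 M
% ionization = x/C₀ × 100% = 8.94 × 10^-4/0.086 × 100% = 1.0%

1.0%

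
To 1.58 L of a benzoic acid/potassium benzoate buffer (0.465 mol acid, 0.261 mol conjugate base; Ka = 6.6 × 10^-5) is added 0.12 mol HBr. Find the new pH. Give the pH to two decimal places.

Added H+ converts C6H5COO- to C6H5COOH: C6H5COOH → 0.585 mol, C6H5COO- → 0.141 mol.
pKa = −log(6.6 × 10^-5) = 4.180
Henderson–Hasselbalch with mole ratio 0.141/0.585: pH = 4.180 + (-0.618)

pH = 3.56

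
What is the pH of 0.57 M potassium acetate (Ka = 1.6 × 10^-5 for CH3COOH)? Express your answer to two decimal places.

pH = 9.28

CH3COO- is the conjugate base of the weak acid CH3COOH.
Kb = Kw/Ka = 1.0×10^-14 / 1.6 × 10^-5 = 6.25 × 10^-10
From the ICE table, Kb = [OH-]²/(0.57 − [OH-]) = 6.25 × 10^-10.
Neglecting [OH-] in the denominator: [OH-] = √(6.25 × 10^-10 × 0.57) = 1.89 × 10^-5 M
pOH = −log(1.89 × 10^-5) = 4.72; pH = 14.00 − 4.72 = 9.28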